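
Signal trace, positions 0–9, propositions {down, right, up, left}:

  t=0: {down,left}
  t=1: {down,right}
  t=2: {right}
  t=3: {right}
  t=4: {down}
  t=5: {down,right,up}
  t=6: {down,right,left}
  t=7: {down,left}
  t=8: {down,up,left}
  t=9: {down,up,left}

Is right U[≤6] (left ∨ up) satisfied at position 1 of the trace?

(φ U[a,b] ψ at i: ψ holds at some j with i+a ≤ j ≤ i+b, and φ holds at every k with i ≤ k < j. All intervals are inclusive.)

Need some j in [1,7] with (left ∨ up), and right at every k in [1,j-1].
  j=1: (left ∨ up) false.
  j=2: (left ∨ up) false.
  j=3: (left ∨ up) false.
  j=4: (left ∨ up) false.
  j=5: (left ∨ up) holds, but right fails at k=4 → not this j.
  j=6: (left ∨ up) holds, but right fails at k=4 → not this j.
  j=7: (left ∨ up) holds, but right fails at k=4 → not this j.
No j in the window works → until fails.

Does not hold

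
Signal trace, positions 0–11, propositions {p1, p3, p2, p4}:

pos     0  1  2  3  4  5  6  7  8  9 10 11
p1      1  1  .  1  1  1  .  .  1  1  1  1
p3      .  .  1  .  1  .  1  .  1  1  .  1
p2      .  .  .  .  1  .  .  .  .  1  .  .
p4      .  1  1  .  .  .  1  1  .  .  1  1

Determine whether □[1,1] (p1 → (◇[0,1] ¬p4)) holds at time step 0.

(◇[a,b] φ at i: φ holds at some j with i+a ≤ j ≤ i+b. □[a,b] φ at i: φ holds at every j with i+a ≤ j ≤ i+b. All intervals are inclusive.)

False

Check (p1 → (◇[0,1] ¬p4)) at every j in [1,1]:
  j=1: antecedent true; consequent fails (none in [1,2]) → ✗
Fails at j=1 → formula fails.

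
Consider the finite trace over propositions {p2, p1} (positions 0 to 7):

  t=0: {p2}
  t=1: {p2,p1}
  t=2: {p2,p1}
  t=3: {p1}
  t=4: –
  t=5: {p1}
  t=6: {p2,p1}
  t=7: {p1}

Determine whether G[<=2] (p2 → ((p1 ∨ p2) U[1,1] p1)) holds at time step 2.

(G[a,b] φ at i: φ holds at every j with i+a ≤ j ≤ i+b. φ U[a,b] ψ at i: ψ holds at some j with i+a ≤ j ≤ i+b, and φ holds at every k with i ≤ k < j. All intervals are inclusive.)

Check (p2 → ((p1 ∨ p2) U[1,1] p1)) at every j in [2,4]:
  j=2: antecedent true; consequent holds → ✓
  j=3: antecedent false → ✓
  j=4: antecedent false → ✓
All positions satisfy it → formula holds.

Holds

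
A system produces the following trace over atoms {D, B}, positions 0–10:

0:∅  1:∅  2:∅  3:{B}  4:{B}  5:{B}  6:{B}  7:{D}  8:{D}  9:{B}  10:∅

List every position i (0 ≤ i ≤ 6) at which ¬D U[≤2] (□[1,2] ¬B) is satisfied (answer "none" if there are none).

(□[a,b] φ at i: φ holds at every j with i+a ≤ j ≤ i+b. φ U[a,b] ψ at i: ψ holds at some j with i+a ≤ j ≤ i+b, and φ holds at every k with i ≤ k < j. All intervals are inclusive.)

0, 4, 5, 6

Evaluate at each i in [0,6]:
  i=0: ✓ (rhs at j=0)
  i=1: ✗ (no rhs in [1,3])
  i=2: ✗ (no rhs in [2,4])
  i=3: ✗ (no rhs in [3,5])
  i=4: ✓ (rhs at j=6; lhs holds on [4,5])
  i=5: ✓ (rhs at j=6; lhs holds on [5,5])
  i=6: ✓ (rhs at j=6)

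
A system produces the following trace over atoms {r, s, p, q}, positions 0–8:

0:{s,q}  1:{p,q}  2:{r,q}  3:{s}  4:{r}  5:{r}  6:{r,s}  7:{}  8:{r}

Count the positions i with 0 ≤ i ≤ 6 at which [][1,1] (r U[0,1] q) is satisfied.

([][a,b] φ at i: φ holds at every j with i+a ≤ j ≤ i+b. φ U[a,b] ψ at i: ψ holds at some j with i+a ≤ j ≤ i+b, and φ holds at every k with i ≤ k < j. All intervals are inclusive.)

2

Evaluate at each i in [0,6]:
  i=0: ✓ (all of [1,1])
  i=1: ✓ (all of [2,2])
  i=2: ✗ (fails at j=3)
  i=3: ✗ (fails at j=4)
  i=4: ✗ (fails at j=5)
  i=5: ✗ (fails at j=6)
  i=6: ✗ (fails at j=7)
Positions where it holds: {0, 1} → 2.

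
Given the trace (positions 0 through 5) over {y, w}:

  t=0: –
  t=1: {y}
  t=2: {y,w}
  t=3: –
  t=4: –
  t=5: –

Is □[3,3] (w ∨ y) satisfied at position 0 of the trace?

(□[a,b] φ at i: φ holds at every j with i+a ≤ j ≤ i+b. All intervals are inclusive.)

Check (w ∨ y) at every j in [3,3]:
  j=3: false
Fails at j=3 → formula fails.

Does not hold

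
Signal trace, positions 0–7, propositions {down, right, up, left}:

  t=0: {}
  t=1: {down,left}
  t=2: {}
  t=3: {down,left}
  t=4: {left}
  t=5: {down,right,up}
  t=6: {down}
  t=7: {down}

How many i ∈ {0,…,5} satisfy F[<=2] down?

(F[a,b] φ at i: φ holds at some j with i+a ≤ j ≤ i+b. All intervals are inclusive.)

6

Evaluate at each i in [0,5]:
  i=0: ✓ (witness j=1)
  i=1: ✓ (witness j=1)
  i=2: ✓ (witness j=3)
  i=3: ✓ (witness j=3)
  i=4: ✓ (witness j=5)
  i=5: ✓ (witness j=5)
Positions where it holds: {0, 1, 2, 3, 4, 5} → 6.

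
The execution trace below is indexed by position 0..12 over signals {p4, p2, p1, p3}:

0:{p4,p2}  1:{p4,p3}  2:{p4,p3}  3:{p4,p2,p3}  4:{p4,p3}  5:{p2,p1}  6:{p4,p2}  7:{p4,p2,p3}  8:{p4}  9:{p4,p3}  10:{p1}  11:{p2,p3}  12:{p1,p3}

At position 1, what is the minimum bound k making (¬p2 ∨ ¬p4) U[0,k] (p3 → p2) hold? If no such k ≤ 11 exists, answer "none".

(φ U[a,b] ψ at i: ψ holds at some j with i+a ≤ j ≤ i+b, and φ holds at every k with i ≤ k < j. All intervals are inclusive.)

Need earliest j ≥ 1 with (p3 → p2), and (¬p2 ∨ ¬p4) at every k in [1,j-1].
  j=1: rhs fails.
  j=2: rhs fails.
  j=3: rhs holds; lhs holds on [1,2]. k = 2.

2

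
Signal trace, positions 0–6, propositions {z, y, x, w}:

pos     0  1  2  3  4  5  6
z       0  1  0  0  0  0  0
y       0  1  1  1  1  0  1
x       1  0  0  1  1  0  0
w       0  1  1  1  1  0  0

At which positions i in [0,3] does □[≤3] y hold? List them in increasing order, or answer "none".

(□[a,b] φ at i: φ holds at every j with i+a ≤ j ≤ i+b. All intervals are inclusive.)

Evaluate at each i in [0,3]:
  i=0: ✗ (fails at j=0)
  i=1: ✓ (all of [1,4])
  i=2: ✗ (fails at j=5)
  i=3: ✗ (fails at j=5)

1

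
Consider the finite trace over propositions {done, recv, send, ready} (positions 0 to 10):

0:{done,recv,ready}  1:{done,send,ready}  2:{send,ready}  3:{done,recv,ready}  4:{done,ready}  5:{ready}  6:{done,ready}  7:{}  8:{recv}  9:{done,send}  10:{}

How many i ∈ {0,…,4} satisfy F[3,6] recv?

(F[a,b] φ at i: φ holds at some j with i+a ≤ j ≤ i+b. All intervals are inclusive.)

Evaluate at each i in [0,4]:
  i=0: ✓ (witness j=3)
  i=1: ✗ (none in [4,7])
  i=2: ✓ (witness j=8)
  i=3: ✓ (witness j=8)
  i=4: ✓ (witness j=8)
Positions where it holds: {0, 2, 3, 4} → 4.

4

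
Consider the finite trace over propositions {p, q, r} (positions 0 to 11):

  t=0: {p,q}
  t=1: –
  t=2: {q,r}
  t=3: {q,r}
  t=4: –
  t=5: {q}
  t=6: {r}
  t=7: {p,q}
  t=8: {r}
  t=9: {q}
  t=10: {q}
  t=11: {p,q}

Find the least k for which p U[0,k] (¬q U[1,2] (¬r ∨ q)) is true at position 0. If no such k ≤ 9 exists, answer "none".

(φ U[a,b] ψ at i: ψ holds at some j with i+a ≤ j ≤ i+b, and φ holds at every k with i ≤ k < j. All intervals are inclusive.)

Need earliest j ≥ 0 with (¬q U[1,2] (¬r ∨ q)), and p at every k in [0,j-1].
  j=0: rhs fails.
  j=1: rhs holds; lhs holds on [0,0]. k = 1.

1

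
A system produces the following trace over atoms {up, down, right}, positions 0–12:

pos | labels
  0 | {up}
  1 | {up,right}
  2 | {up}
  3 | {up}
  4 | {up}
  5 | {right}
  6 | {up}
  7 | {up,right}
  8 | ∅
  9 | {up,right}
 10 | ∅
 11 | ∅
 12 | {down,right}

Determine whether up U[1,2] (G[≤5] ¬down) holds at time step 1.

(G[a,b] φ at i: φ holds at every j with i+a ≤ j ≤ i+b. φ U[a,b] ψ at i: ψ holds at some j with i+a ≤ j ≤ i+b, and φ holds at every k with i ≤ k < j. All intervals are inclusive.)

Need some j in [2,3] with G[≤5] ¬down, and up at every k in [1,j-1].
  j=2: G[≤5] ¬down holds; up holds at every k in [1,1] → satisfied.

True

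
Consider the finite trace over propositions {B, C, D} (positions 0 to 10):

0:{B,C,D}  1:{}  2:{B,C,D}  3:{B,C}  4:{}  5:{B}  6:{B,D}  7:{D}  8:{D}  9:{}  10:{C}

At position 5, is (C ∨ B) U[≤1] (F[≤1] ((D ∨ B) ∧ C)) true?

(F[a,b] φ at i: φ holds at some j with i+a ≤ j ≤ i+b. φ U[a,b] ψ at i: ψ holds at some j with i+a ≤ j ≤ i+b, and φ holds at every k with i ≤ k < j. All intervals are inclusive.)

Does not hold

Need some j in [5,6] with F[≤1] ((D ∨ B) ∧ C), and (C ∨ B) at every k in [5,j-1].
  j=5: F[≤1] ((D ∨ B) ∧ C) — fails (none in [5,6]).
  j=6: F[≤1] ((D ∨ B) ∧ C) — fails (none in [6,7]).
No j in the window works → until fails.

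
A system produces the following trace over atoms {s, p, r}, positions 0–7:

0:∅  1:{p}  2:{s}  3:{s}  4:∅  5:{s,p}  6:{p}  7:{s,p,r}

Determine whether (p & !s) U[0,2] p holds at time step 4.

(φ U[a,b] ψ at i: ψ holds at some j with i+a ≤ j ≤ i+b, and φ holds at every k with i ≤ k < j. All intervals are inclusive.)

Need some j in [4,6] with p, and (p & !s) at every k in [4,j-1].
  j=4: p false.
  j=5: p holds, but (p & !s) fails at k=4 → not this j.
  j=6: p holds, but (p & !s) fails at k=4 → not this j.
No j in the window works → until fails.

Does not hold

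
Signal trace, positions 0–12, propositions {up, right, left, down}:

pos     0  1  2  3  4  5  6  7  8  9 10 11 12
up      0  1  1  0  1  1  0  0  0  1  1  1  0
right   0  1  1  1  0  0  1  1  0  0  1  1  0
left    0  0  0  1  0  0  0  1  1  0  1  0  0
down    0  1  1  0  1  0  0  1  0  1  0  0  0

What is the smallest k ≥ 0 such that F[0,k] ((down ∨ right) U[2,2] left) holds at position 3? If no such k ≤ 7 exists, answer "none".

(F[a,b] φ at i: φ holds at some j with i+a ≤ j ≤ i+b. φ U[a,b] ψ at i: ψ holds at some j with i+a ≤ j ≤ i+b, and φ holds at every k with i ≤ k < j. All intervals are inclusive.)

3

Scan j = 3,4,… for ((down ∨ right) U[2,2] left):
  j=3: fails
  j=4: fails
  j=5: fails
  j=6: holds
First hit at j=6, so smallest k = 6-3 = 3.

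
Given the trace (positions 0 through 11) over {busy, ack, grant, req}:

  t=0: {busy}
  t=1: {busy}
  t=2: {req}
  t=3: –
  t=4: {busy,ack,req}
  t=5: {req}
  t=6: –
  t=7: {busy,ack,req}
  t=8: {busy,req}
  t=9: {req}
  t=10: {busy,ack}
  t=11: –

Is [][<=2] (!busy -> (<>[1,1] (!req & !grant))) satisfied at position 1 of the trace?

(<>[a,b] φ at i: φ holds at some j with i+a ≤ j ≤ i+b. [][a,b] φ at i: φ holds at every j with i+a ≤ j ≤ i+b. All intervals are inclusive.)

Does not hold

Check (!busy -> (<>[1,1] (!req & !grant))) at every j in [1,3]:
  j=1: antecedent false → ✓
  j=2: antecedent true; consequent holds (witness at 3) → ✓
  j=3: antecedent true; consequent fails (none in [4,4]) → ✗
Fails at j=3 → formula fails.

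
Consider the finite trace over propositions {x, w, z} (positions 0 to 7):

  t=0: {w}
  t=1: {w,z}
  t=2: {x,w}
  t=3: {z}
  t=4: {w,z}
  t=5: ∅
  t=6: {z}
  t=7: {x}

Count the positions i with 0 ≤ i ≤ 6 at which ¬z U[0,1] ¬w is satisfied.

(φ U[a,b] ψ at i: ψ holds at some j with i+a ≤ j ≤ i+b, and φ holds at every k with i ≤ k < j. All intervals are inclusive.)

Evaluate at each i in [0,6]:
  i=0: ✗ (no rhs in [0,1])
  i=1: ✗ (no rhs in [1,2])
  i=2: ✓ (rhs at j=3; lhs holds on [2,2])
  i=3: ✓ (rhs at j=3)
  i=4: ✗ (lhs fails at k=4 before rhs at j=5)
  i=5: ✓ (rhs at j=5)
  i=6: ✓ (rhs at j=6)
Positions where it holds: {2, 3, 5, 6} → 4.

4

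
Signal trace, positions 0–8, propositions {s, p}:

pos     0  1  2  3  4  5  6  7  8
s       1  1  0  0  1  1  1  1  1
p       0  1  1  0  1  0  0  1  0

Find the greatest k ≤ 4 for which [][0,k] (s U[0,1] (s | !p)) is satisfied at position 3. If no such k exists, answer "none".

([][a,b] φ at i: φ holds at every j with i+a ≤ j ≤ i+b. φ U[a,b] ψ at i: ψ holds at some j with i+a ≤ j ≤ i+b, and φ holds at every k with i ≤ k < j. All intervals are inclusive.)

4

(s U[0,1] (s | !p)) must hold from j=3 onward; find where it first fails.
  j=3: holds
  j=4: holds
  j=5: holds
  j=6: holds
  j=7: holds
Holds through j=7; largest k = 4.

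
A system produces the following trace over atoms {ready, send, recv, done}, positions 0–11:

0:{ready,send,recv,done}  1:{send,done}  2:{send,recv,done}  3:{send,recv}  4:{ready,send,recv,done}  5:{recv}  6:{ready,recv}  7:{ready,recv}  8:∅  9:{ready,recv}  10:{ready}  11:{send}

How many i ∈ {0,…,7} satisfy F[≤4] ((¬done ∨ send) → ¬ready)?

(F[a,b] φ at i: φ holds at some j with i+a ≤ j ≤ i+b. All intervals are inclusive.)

8

Evaluate at each i in [0,7]:
  i=0: ✓ (witness j=1)
  i=1: ✓ (witness j=1)
  i=2: ✓ (witness j=2)
  i=3: ✓ (witness j=3)
  i=4: ✓ (witness j=5)
  i=5: ✓ (witness j=5)
  i=6: ✓ (witness j=8)
  i=7: ✓ (witness j=8)
Positions where it holds: {0, 1, 2, 3, 4, 5, 6, 7} → 8.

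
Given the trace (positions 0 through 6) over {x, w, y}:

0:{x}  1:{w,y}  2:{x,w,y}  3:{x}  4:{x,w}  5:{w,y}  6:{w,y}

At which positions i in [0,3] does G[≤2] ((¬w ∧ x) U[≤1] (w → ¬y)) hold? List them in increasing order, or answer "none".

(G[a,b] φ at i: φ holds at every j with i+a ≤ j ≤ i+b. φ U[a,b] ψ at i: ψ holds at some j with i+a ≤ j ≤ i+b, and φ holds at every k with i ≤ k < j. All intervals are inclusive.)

none

Evaluate at each i in [0,3]:
  i=0: ✗ (fails at j=1)
  i=1: ✗ (fails at j=1)
  i=2: ✗ (fails at j=2)
  i=3: ✗ (fails at j=5)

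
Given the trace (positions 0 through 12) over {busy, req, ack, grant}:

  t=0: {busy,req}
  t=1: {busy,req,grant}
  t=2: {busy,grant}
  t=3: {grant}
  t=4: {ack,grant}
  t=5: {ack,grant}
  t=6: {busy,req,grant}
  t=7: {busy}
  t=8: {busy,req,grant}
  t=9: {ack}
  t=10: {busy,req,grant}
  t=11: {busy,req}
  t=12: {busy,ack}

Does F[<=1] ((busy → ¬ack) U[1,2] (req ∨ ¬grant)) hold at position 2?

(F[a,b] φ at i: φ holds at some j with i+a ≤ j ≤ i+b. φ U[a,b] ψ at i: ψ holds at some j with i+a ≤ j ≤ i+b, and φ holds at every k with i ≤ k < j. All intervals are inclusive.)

Check ((busy → ¬ack) U[1,2] (req ∨ ¬grant)) at each j in [2,3]:
  j=2: fails
  j=3: fails
No position in the window satisfies it → formula fails.

False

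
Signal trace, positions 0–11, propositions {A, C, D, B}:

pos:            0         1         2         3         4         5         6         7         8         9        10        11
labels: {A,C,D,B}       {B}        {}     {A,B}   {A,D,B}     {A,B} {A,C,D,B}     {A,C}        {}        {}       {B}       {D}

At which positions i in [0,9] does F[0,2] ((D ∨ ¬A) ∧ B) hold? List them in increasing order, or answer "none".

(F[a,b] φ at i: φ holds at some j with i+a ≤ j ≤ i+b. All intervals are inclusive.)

Evaluate at each i in [0,9]:
  i=0: ✓ (witness j=0)
  i=1: ✓ (witness j=1)
  i=2: ✓ (witness j=4)
  i=3: ✓ (witness j=4)
  i=4: ✓ (witness j=4)
  i=5: ✓ (witness j=6)
  i=6: ✓ (witness j=6)
  i=7: ✗ (none in [7,9])
  i=8: ✓ (witness j=10)
  i=9: ✓ (witness j=10)

0, 1, 2, 3, 4, 5, 6, 8, 9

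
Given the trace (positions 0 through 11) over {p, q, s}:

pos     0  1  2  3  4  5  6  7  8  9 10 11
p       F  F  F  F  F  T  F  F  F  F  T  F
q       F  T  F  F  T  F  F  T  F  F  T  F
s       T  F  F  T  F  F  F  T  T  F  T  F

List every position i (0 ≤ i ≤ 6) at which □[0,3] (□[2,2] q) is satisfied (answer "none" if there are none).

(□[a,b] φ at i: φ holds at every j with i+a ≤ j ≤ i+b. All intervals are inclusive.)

none

Evaluate at each i in [0,6]:
  i=0: ✗ (fails at j=0)
  i=1: ✗ (fails at j=1)
  i=2: ✗ (fails at j=3)
  i=3: ✗ (fails at j=3)
  i=4: ✗ (fails at j=4)
  i=5: ✗ (fails at j=6)
  i=6: ✗ (fails at j=6)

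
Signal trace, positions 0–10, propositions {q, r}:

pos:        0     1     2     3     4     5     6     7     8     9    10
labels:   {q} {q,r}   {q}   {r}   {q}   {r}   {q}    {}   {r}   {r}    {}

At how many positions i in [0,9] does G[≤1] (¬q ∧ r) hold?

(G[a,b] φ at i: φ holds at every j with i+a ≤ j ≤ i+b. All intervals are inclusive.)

Evaluate at each i in [0,9]:
  i=0: ✗ (fails at j=0)
  i=1: ✗ (fails at j=1)
  i=2: ✗ (fails at j=2)
  i=3: ✗ (fails at j=4)
  i=4: ✗ (fails at j=4)
  i=5: ✗ (fails at j=6)
  i=6: ✗ (fails at j=6)
  i=7: ✗ (fails at j=7)
  i=8: ✓ (all of [8,9])
  i=9: ✗ (fails at j=10)
Positions where it holds: {8} → 1.

1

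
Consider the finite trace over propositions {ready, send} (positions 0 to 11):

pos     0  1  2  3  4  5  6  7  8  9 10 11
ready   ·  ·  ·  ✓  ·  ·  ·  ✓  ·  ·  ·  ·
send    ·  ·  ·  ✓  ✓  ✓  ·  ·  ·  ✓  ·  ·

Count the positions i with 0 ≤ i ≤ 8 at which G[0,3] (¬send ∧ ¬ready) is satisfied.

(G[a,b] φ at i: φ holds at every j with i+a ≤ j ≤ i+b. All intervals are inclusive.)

Evaluate at each i in [0,8]:
  i=0: ✗ (fails at j=3)
  i=1: ✗ (fails at j=3)
  i=2: ✗ (fails at j=3)
  i=3: ✗ (fails at j=3)
  i=4: ✗ (fails at j=4)
  i=5: ✗ (fails at j=5)
  i=6: ✗ (fails at j=7)
  i=7: ✗ (fails at j=7)
  i=8: ✗ (fails at j=9)
Positions where it holds: {} → 0.

0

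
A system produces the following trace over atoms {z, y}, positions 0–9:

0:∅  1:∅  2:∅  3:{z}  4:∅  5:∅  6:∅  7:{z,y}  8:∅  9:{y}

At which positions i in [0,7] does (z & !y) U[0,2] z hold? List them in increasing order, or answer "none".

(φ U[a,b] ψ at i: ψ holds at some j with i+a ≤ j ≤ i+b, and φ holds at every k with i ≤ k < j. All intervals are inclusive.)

3, 7

Evaluate at each i in [0,7]:
  i=0: ✗ (no rhs in [0,2])
  i=1: ✗ (lhs fails at k=1 before rhs at j=3)
  i=2: ✗ (lhs fails at k=2 before rhs at j=3)
  i=3: ✓ (rhs at j=3)
  i=4: ✗ (no rhs in [4,6])
  i=5: ✗ (lhs fails at k=5 before rhs at j=7)
  i=6: ✗ (lhs fails at k=6 before rhs at j=7)
  i=7: ✓ (rhs at j=7)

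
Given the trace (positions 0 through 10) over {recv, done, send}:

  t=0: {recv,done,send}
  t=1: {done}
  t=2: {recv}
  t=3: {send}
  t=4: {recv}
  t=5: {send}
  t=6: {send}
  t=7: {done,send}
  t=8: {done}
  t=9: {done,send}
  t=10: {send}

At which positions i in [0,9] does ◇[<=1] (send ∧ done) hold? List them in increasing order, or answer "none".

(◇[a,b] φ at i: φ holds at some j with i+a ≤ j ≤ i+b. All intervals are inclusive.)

0, 6, 7, 8, 9

Evaluate at each i in [0,9]:
  i=0: ✓ (witness j=0)
  i=1: ✗ (none in [1,2])
  i=2: ✗ (none in [2,3])
  i=3: ✗ (none in [3,4])
  i=4: ✗ (none in [4,5])
  i=5: ✗ (none in [5,6])
  i=6: ✓ (witness j=7)
  i=7: ✓ (witness j=7)
  i=8: ✓ (witness j=9)
  i=9: ✓ (witness j=9)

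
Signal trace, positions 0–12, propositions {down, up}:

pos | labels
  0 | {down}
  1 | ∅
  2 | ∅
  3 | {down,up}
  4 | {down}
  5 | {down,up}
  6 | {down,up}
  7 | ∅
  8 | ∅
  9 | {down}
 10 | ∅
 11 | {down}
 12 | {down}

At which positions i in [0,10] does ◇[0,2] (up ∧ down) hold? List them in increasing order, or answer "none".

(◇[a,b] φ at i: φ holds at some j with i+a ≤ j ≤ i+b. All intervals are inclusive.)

1, 2, 3, 4, 5, 6

Evaluate at each i in [0,10]:
  i=0: ✗ (none in [0,2])
  i=1: ✓ (witness j=3)
  i=2: ✓ (witness j=3)
  i=3: ✓ (witness j=3)
  i=4: ✓ (witness j=5)
  i=5: ✓ (witness j=5)
  i=6: ✓ (witness j=6)
  i=7: ✗ (none in [7,9])
  i=8: ✗ (none in [8,10])
  i=9: ✗ (none in [9,11])
  i=10: ✗ (none in [10,12])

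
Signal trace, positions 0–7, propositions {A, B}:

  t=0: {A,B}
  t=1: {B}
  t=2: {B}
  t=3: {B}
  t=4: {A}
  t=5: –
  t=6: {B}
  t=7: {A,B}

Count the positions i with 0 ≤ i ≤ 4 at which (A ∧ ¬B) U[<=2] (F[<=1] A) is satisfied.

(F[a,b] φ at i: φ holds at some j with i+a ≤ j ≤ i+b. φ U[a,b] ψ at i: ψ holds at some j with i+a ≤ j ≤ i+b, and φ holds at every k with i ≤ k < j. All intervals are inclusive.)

Evaluate at each i in [0,4]:
  i=0: ✓ (rhs at j=0)
  i=1: ✗ (lhs fails at k=1 before rhs at j=3)
  i=2: ✗ (lhs fails at k=2 before rhs at j=3)
  i=3: ✓ (rhs at j=3)
  i=4: ✓ (rhs at j=4)
Positions where it holds: {0, 3, 4} → 3.

3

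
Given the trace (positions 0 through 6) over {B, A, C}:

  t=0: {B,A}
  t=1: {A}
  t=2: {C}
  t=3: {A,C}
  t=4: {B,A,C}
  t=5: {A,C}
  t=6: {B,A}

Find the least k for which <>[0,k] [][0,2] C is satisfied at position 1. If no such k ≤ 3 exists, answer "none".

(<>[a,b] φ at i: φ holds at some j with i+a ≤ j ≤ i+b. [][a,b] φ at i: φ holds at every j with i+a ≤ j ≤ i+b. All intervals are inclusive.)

1

Scan j = 1,2,… for [][0,2] C:
  j=1: fails
  j=2: holds
First hit at j=2, so smallest k = 2-1 = 1.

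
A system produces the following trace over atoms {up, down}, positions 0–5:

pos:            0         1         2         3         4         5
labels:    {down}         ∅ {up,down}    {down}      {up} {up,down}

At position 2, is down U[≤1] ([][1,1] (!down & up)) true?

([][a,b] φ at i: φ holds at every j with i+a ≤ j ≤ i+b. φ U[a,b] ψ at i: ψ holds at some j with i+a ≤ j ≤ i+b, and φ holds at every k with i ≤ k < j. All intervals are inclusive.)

Holds

Need some j in [2,3] with [][1,1] (!down & up), and down at every k in [2,j-1].
  j=2: [][1,1] (!down & up) — fails at 3.
  j=3: [][1,1] (!down & up) holds; down holds at every k in [2,2] → satisfied.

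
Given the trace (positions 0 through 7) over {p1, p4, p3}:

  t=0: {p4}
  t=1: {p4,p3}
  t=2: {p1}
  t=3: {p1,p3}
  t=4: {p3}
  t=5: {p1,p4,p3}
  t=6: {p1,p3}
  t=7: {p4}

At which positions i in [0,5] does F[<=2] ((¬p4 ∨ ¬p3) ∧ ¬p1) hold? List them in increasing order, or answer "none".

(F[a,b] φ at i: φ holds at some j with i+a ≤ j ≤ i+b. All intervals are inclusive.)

Evaluate at each i in [0,5]:
  i=0: ✓ (witness j=0)
  i=1: ✗ (none in [1,3])
  i=2: ✓ (witness j=4)
  i=3: ✓ (witness j=4)
  i=4: ✓ (witness j=4)
  i=5: ✓ (witness j=7)

0, 2, 3, 4, 5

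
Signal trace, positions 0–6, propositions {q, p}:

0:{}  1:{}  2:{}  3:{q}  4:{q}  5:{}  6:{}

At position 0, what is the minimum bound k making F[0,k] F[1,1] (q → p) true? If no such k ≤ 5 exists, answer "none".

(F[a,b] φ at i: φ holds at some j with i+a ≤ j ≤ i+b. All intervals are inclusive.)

Scan j = 0,1,… for F[1,1] (q → p):
  j=0: holds
First hit at j=0, so smallest k = 0-0 = 0.

0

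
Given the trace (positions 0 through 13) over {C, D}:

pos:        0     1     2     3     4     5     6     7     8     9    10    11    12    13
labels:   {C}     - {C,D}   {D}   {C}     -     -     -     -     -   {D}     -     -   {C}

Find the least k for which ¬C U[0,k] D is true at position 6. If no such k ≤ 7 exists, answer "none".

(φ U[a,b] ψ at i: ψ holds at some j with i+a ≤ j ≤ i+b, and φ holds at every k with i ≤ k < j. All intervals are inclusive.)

4

Need earliest j ≥ 6 with D, and ¬C at every k in [6,j-1].
  j=6: rhs fails.
  j=7: rhs fails.
  j=8: rhs fails.
  j=9: rhs fails.
  j=10: rhs holds; lhs holds on [6,9]. k = 4.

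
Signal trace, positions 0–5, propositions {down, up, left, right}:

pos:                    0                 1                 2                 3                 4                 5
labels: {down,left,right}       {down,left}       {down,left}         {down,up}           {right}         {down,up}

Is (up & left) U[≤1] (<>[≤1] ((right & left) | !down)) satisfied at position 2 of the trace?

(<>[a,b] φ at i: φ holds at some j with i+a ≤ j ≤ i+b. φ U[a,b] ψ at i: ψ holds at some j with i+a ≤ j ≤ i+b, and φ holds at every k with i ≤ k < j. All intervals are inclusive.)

False

Need some j in [2,3] with <>[≤1] ((right & left) | !down), and (up & left) at every k in [2,j-1].
  j=2: <>[≤1] ((right & left) | !down) — fails (none in [2,3]).
  j=3: <>[≤1] ((right & left) | !down) holds, but (up & left) fails at k=2 → not this j.
No j in the window works → until fails.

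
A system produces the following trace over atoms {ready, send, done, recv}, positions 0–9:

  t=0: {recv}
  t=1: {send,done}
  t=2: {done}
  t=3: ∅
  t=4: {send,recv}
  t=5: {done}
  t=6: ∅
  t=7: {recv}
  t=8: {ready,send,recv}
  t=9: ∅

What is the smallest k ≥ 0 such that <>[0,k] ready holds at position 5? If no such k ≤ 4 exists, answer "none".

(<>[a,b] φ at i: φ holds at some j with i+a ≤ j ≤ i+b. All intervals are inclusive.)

Scan j = 5,6,… for ready:
  j=5: fails
  j=6: fails
  j=7: fails
  j=8: holds
First hit at j=8, so smallest k = 8-5 = 3.

3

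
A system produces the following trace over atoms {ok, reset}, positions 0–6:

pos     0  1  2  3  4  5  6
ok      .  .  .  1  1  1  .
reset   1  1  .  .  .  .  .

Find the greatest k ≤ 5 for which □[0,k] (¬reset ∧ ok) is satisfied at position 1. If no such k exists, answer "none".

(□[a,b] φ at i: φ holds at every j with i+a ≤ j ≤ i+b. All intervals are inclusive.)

none

(¬reset ∧ ok) must hold from j=1 onward; find where it first fails.
  j=1: fails → no k works.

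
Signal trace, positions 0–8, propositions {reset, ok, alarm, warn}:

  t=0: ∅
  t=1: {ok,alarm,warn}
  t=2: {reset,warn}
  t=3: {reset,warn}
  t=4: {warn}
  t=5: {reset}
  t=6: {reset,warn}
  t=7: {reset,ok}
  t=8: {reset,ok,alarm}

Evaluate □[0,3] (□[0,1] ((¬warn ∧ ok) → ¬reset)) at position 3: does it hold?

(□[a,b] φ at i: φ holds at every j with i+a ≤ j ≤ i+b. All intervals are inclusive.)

Check □[0,1] ((¬warn ∧ ok) → ¬reset) at every j in [3,6]:
  j=3: holds on [3,4]
  j=4: holds on [4,5]
  j=5: holds on [5,6]
  j=6: fails at 7
Fails at j=6 → formula fails.

False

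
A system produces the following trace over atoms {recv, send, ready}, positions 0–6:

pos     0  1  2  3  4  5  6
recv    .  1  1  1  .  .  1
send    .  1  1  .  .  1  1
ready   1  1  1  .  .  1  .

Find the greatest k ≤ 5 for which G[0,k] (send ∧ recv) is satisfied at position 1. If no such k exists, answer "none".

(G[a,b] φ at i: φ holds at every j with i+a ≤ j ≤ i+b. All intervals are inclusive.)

1

(send ∧ recv) must hold from j=1 onward; find where it first fails.
  j=1: holds
  j=2: holds
  j=3: fails
Holds on [1,2], so largest k = 1.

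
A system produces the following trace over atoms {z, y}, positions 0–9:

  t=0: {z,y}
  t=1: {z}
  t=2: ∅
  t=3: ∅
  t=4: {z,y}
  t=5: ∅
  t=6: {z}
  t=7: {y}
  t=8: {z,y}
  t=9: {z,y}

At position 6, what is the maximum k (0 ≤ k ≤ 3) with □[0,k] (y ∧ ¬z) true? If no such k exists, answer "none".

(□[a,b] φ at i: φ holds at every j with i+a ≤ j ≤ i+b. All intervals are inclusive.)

(y ∧ ¬z) must hold from j=6 onward; find where it first fails.
  j=6: fails → no k works.

none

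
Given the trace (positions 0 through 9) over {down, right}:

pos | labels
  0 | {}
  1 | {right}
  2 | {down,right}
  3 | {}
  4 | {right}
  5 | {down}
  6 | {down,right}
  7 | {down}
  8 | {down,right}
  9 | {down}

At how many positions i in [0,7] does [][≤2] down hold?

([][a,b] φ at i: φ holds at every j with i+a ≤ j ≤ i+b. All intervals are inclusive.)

Evaluate at each i in [0,7]:
  i=0: ✗ (fails at j=0)
  i=1: ✗ (fails at j=1)
  i=2: ✗ (fails at j=3)
  i=3: ✗ (fails at j=3)
  i=4: ✗ (fails at j=4)
  i=5: ✓ (all of [5,7])
  i=6: ✓ (all of [6,8])
  i=7: ✓ (all of [7,9])
Positions where it holds: {5, 6, 7} → 3.

3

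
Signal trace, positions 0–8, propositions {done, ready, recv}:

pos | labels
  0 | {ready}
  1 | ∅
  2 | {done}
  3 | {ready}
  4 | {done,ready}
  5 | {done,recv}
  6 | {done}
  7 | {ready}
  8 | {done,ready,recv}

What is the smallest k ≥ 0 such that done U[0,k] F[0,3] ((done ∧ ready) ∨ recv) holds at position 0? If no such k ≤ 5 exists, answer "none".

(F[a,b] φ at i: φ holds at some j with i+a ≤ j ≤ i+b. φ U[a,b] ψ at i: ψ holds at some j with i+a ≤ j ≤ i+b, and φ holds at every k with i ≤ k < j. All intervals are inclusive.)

Need earliest j ≥ 0 with F[0,3] ((done ∧ ready) ∨ recv), and done at every k in [0,j-1].
  j=0: rhs fails.
  j=1: rhs holds but lhs fails at k=0.
  j=2: rhs holds but lhs fails at k=0.
  j=3: rhs holds but lhs fails at k=0.
  j=4: rhs holds but lhs fails at k=0.
  j=5: rhs holds but lhs fails at k=0.
No witness within the range → none.

none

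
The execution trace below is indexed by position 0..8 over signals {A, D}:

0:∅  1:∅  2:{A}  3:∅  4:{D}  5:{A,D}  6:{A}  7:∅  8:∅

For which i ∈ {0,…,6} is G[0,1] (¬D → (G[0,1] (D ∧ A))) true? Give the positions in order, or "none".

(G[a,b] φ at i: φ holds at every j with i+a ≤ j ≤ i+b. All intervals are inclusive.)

Evaluate at each i in [0,6]:
  i=0: ✗ (fails at j=0)
  i=1: ✗ (fails at j=1)
  i=2: ✗ (fails at j=2)
  i=3: ✗ (fails at j=3)
  i=4: ✓ (all of [4,5])
  i=5: ✗ (fails at j=6)
  i=6: ✗ (fails at j=6)

4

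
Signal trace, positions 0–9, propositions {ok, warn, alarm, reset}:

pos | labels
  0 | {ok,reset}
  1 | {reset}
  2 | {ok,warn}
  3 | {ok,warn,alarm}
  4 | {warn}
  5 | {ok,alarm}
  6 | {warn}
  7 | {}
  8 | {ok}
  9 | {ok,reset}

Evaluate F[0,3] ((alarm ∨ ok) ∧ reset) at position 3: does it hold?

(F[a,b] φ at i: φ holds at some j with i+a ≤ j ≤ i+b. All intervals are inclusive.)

No

Check ((alarm ∨ ok) ∧ reset) at each j in [3,6]:
  j=3: false
  j=4: false
  j=5: false
  j=6: false
No position in the window satisfies it → formula fails.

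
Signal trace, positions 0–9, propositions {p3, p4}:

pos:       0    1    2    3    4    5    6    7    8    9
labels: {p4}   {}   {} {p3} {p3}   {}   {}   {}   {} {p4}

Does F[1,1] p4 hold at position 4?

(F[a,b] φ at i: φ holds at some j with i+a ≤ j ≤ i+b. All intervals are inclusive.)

Check p4 at each j in [5,5]:
  j=5: false
No position in the window satisfies it → formula fails.

Does not hold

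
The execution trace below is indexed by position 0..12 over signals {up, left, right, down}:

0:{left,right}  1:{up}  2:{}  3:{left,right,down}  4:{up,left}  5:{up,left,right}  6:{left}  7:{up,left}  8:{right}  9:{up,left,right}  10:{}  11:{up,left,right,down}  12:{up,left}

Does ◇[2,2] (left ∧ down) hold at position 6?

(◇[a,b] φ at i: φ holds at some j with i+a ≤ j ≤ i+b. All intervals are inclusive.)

Does not hold

Check (left ∧ down) at each j in [8,8]:
  j=8: false
No position in the window satisfies it → formula fails.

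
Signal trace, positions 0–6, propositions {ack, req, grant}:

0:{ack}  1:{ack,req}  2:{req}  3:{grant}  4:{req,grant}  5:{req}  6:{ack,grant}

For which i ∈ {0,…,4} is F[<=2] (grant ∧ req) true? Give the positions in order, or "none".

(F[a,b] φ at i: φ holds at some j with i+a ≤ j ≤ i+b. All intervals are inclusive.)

2, 3, 4

Evaluate at each i in [0,4]:
  i=0: ✗ (none in [0,2])
  i=1: ✗ (none in [1,3])
  i=2: ✓ (witness j=4)
  i=3: ✓ (witness j=4)
  i=4: ✓ (witness j=4)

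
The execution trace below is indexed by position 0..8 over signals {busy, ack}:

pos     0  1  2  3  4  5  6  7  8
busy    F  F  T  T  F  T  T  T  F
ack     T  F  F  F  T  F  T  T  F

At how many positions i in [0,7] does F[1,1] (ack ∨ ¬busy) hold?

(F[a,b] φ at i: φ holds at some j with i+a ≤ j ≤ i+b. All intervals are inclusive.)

Evaluate at each i in [0,7]:
  i=0: ✓ (witness j=1)
  i=1: ✗ (none in [2,2])
  i=2: ✗ (none in [3,3])
  i=3: ✓ (witness j=4)
  i=4: ✗ (none in [5,5])
  i=5: ✓ (witness j=6)
  i=6: ✓ (witness j=7)
  i=7: ✓ (witness j=8)
Positions where it holds: {0, 3, 5, 6, 7} → 5.

5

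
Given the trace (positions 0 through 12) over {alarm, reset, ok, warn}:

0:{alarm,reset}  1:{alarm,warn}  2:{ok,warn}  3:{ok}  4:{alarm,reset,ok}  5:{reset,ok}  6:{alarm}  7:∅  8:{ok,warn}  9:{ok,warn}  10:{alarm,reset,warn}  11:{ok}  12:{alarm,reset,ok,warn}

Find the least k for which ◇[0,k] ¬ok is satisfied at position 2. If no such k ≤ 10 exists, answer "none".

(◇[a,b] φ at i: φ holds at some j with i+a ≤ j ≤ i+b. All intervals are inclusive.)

Scan j = 2,3,… for ¬ok:
  j=2: fails
  j=3: fails
  j=4: fails
  j=5: fails
  j=6: holds
First hit at j=6, so smallest k = 6-2 = 4.

4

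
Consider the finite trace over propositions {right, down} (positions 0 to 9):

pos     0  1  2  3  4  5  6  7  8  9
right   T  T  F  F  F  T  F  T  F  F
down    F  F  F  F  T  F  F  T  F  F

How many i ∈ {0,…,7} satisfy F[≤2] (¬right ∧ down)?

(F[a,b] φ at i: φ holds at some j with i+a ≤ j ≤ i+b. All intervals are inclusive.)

Evaluate at each i in [0,7]:
  i=0: ✗ (none in [0,2])
  i=1: ✗ (none in [1,3])
  i=2: ✓ (witness j=4)
  i=3: ✓ (witness j=4)
  i=4: ✓ (witness j=4)
  i=5: ✗ (none in [5,7])
  i=6: ✗ (none in [6,8])
  i=7: ✗ (none in [7,9])
Positions where it holds: {2, 3, 4} → 3.

3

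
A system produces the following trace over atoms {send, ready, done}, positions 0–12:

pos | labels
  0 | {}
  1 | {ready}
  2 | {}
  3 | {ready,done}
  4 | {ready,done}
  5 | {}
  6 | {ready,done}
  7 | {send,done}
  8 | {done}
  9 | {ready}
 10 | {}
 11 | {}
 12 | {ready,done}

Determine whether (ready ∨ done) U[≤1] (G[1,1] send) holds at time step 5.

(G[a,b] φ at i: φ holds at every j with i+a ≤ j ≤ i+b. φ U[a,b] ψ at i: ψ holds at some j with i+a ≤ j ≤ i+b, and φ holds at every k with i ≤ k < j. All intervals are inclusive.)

Need some j in [5,6] with G[1,1] send, and (ready ∨ done) at every k in [5,j-1].
  j=5: G[1,1] send — fails at 6.
  j=6: G[1,1] send holds, but (ready ∨ done) fails at k=5 → not this j.
No j in the window works → until fails.

Does not hold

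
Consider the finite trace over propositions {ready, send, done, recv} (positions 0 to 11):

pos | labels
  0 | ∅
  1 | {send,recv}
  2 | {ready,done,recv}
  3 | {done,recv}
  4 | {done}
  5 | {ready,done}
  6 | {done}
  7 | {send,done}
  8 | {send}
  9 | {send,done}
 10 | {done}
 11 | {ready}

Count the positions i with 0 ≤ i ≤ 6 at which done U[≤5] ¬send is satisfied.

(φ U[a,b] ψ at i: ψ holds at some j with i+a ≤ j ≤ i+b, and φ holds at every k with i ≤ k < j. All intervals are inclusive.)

Evaluate at each i in [0,6]:
  i=0: ✓ (rhs at j=0)
  i=1: ✗ (lhs fails at k=1 before rhs at j=2)
  i=2: ✓ (rhs at j=2)
  i=3: ✓ (rhs at j=3)
  i=4: ✓ (rhs at j=4)
  i=5: ✓ (rhs at j=5)
  i=6: ✓ (rhs at j=6)
Positions where it holds: {0, 2, 3, 4, 5, 6} → 6.

6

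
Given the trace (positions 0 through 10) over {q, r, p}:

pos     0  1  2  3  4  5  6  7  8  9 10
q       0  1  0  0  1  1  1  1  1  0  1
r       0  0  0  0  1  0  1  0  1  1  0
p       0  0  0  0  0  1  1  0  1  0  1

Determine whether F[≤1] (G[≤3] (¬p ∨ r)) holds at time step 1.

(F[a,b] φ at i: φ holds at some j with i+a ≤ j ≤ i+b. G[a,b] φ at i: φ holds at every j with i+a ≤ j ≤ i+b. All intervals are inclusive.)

Check G[≤3] (¬p ∨ r) at each j in [1,2]:
  j=1: holds on [1,4]
  j=2: fails at 5
Found at j=1 → formula holds.

True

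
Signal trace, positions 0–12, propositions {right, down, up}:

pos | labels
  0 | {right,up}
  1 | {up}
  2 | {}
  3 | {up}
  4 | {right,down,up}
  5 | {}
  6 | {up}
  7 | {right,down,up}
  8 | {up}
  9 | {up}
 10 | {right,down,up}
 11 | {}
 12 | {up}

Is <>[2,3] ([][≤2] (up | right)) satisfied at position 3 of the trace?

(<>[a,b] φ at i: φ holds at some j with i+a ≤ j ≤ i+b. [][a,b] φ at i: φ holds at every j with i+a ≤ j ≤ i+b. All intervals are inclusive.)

Check [][≤2] (up | right) at each j in [5,6]:
  j=5: fails at 5
  j=6: holds on [6,8]
Found at j=6 → formula holds.

True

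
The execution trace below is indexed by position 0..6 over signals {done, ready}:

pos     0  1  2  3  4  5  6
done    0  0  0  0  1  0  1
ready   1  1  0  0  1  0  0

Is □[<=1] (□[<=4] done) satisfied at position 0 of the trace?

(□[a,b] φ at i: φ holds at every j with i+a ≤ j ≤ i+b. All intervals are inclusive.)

Does not hold

Check □[<=4] done at every j in [0,1]:
  j=0: fails at 0
  j=1: fails at 1
Fails at j=0 → formula fails.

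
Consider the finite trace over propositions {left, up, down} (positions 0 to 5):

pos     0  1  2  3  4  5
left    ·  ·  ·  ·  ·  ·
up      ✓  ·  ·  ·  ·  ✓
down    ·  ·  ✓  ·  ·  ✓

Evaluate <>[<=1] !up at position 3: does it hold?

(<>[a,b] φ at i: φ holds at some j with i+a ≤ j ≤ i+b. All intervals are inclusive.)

True

Check !up at each j in [3,4]:
  j=3: true
  j=4: true
Found at j=3 → formula holds.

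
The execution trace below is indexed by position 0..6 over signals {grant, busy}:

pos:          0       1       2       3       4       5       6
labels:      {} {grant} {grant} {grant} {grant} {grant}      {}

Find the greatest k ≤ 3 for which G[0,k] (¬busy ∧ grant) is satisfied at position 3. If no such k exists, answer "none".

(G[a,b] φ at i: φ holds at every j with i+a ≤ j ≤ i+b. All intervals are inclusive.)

2

(¬busy ∧ grant) must hold from j=3 onward; find where it first fails.
  j=3: holds
  j=4: holds
  j=5: holds
  j=6: fails
Holds on [3,5], so largest k = 2.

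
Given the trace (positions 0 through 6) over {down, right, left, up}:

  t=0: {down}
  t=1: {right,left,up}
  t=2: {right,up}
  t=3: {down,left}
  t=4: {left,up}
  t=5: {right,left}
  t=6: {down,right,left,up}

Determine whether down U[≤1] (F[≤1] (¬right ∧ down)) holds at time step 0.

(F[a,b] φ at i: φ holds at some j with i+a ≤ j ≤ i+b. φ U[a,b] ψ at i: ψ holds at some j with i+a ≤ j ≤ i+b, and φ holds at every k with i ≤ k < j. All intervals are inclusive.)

True

Need some j in [0,1] with F[≤1] (¬right ∧ down), and down at every k in [0,j-1].
  j=0: F[≤1] (¬right ∧ down) holds; no prefix to check → satisfied.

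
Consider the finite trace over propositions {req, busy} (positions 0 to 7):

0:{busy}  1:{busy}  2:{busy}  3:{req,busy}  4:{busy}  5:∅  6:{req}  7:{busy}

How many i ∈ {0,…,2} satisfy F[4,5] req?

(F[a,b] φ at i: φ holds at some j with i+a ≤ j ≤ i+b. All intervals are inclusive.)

2

Evaluate at each i in [0,2]:
  i=0: ✗ (none in [4,5])
  i=1: ✓ (witness j=6)
  i=2: ✓ (witness j=6)
Positions where it holds: {1, 2} → 2.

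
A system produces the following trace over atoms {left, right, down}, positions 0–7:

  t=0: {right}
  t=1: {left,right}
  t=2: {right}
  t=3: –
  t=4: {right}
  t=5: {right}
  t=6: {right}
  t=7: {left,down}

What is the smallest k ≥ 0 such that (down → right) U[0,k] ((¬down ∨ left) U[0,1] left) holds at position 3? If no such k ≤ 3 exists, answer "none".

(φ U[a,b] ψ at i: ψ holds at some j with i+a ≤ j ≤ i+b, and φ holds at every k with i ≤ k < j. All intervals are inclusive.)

Need earliest j ≥ 3 with ((¬down ∨ left) U[0,1] left), and (down → right) at every k in [3,j-1].
  j=3: rhs fails.
  j=4: rhs fails.
  j=5: rhs fails.
  j=6: rhs holds; lhs holds on [3,5]. k = 3.

3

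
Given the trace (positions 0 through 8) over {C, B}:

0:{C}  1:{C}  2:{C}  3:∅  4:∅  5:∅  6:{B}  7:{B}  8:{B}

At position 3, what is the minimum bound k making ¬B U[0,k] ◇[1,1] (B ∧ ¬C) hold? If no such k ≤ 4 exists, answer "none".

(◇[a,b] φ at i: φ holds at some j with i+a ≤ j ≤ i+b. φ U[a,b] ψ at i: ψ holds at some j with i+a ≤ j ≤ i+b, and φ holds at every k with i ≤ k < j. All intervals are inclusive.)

Need earliest j ≥ 3 with ◇[1,1] (B ∧ ¬C), and ¬B at every k in [3,j-1].
  j=3: rhs fails.
  j=4: rhs fails.
  j=5: rhs holds; lhs holds on [3,4]. k = 2.

2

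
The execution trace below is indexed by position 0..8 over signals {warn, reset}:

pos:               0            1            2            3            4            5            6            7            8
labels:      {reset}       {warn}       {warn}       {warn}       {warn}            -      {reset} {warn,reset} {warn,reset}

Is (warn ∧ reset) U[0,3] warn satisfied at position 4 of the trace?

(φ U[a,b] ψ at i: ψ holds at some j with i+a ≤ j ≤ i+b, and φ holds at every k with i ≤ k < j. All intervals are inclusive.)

Yes

Need some j in [4,7] with warn, and (warn ∧ reset) at every k in [4,j-1].
  j=4: warn holds; no prefix to check → satisfied.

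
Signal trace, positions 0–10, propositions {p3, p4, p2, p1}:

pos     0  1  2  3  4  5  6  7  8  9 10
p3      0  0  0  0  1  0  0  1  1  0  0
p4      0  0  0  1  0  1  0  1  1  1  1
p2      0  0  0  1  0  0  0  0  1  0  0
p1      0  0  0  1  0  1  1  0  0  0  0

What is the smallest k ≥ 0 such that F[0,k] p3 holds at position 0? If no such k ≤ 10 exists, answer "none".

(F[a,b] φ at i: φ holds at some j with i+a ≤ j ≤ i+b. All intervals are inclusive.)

Scan j = 0,1,… for p3:
  j=0: fails
  j=1: fails
  j=2: fails
  j=3: fails
  j=4: holds
First hit at j=4, so smallest k = 4-0 = 4.

4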